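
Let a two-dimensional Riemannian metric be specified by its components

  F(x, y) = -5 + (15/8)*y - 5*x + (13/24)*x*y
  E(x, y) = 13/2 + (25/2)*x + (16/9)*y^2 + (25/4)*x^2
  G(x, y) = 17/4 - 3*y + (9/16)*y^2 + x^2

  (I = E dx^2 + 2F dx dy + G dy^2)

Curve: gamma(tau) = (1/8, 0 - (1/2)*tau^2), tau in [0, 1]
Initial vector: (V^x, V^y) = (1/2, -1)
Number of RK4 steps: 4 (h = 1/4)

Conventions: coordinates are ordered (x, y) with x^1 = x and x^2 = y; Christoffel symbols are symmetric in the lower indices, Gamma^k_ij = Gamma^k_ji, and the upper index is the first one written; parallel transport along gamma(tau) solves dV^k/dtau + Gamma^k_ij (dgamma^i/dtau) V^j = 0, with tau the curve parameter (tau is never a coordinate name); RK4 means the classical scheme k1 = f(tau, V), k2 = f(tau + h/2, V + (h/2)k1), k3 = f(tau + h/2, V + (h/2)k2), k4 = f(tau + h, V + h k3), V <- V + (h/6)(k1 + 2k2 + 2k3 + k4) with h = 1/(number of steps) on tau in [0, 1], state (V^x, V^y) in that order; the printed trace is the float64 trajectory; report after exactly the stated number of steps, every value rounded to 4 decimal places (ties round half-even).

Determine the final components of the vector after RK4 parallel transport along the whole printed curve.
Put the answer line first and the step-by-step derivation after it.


Answer: V^x = 0.5080, V^y = -0.8348

gamma'(tau) = (0, -tau); f(tau, V)^k = -Gamma^k_ij(gamma(tau)) gamma'^i(tau) V^j; h = 1/4; intermediate values shown to 6 dp
curve data and Christoffel symbols at the stage parameters:
  tau = 0.000000: gamma = (0.125000, 0.000000), gamma' = (0.000000, 0.000000); Gamma_xxx = 0.589629, Gamma_xxy = 0.221978, Gamma_xyy = -0.215889, Gamma_yxx = -0.394628, Gamma_yxy = 0.322022, Gamma_yyy = -0.636337
  tau = 0.125000: gamma = (0.125000, -0.007812), gamma' = (0.000000, -0.125000); Gamma_xxx = 0.630783, Gamma_xxy = 0.202427, Gamma_xyy = -0.215998, Gamma_yxx = -0.334013, Gamma_yxy = 0.295336, Gamma_yyy = -0.634787
  tau = 0.250000: gamma = (0.125000, -0.031250), gamma' = (0.000000, -0.250000); Gamma_xxx = 0.751027, Gamma_xxy = 0.143801, Gamma_xyy = -0.215915, Gamma_yxx = -0.158546, Gamma_yxy = 0.216199, Gamma_yyy = -0.629646
  tau = 0.375000: gamma = (0.125000, -0.070312), gamma' = (0.000000, -0.375000); Gamma_xxx = 0.938934, Gamma_xxy = 0.047204, Gamma_xyy = -0.214439, Gamma_yxx = 0.110880, Gamma_yxy = 0.088622, Gamma_yyy = -0.619524
  tau = 0.500000: gamma = (0.125000, -0.125000), gamma' = (0.000000, -0.500000); Gamma_xxx = 1.170745, Gamma_xxy = -0.082397, Gamma_xyy = -0.209773, Gamma_yxx = 0.435379, Gamma_yxy = -0.077104, Gamma_yyy = -0.602490
  tau = 0.625000: gamma = (0.125000, -0.195312), gamma' = (0.000000, -0.625000); Gamma_xxx = 1.407995, Gamma_xxy = -0.232930, Gamma_xyy = -0.200055, Gamma_yxx = 0.758389, Gamma_yxy = -0.261361, Gamma_yyy = -0.576866
  tau = 0.750000: gamma = (0.125000, -0.281250), gamma' = (0.000000, -0.750000); Gamma_xxx = 1.603094, Gamma_xxy = -0.384550, Gamma_xyy = -0.184272, Gamma_yxx = 1.016899, Gamma_yxy = -0.436217, Gamma_yyy = -0.542392
  tau = 0.875000: gamma = (0.125000, -0.382812), gamma' = (0.000000, -0.875000); Gamma_xxx = 1.715140, Gamma_xxy = -0.514430, Gamma_xyy = -0.163068, Gamma_yxx = 1.163723, Gamma_yxy = -0.573319, Gamma_yyy = -0.501022
  tau = 1.000000: gamma = (0.125000, -0.500000), gamma' = (0.000000, -1.000000); Gamma_xxx = 1.727104, Gamma_xxy = -0.605477, Gamma_xyy = -0.138721, Gamma_yxx = 1.186988, Gamma_yxy = -0.655059, Gamma_yyy = -0.456517
step 0: V^x = 0.5000, V^y = -1.0000
step 1: k1 = (0.000000, 0.000000), k2 = (0.039651, 0.097807), k3 = (0.039447, 0.097020), k4 = (0.070999, 0.181151); V <- V + (h/6)(k1 + 2k2 + 2k3 + k4): V^x = 0.5095, V^y = -0.9762
step 2: k1 = (0.071013, 0.181209), k2 = (0.085858, 0.238763), k3 = (0.085312, 0.237153), k4 = (0.074302, 0.255753); V <- V + (h/6)(k1 + 2k2 + 2k3 + k4): V^x = 0.5299, V^y = -0.9184
step 3: k1 = (0.074493, 0.256221), k2 = (0.032326, 0.231481), k3 = (0.033480, 0.233457), k4 = (-0.036381, 0.173745); V <- V + (h/6)(k1 + 2k2 + 2k3 + k4): V^x = 0.5369, V^y = -0.8617
step 4: k1 = (-0.035771, 0.174863), k2 = (-0.119847, 0.101062), k3 = (-0.113800, 0.110379), k4 = (-0.192173, 0.047687); V <- V + (h/6)(k1 + 2k2 + 2k3 + k4): V^x = 0.5080, V^y = -0.8348


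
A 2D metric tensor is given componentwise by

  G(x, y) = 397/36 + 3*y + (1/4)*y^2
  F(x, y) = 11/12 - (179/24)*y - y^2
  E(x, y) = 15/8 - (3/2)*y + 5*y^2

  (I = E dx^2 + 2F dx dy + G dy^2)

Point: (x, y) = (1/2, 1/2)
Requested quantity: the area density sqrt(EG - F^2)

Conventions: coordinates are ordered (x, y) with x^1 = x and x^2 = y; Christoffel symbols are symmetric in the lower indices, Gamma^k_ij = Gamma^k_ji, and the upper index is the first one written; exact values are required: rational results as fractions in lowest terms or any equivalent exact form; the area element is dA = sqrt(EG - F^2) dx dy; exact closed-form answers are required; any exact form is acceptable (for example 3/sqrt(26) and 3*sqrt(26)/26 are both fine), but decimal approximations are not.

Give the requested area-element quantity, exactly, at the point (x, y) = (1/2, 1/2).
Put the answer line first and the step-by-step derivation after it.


Answer: sqrt(EG - F^2) = 7*sqrt(965)/48

E = 19/8, F = -49/16, G = 1813/144; EG - F^2 = 47285/2304


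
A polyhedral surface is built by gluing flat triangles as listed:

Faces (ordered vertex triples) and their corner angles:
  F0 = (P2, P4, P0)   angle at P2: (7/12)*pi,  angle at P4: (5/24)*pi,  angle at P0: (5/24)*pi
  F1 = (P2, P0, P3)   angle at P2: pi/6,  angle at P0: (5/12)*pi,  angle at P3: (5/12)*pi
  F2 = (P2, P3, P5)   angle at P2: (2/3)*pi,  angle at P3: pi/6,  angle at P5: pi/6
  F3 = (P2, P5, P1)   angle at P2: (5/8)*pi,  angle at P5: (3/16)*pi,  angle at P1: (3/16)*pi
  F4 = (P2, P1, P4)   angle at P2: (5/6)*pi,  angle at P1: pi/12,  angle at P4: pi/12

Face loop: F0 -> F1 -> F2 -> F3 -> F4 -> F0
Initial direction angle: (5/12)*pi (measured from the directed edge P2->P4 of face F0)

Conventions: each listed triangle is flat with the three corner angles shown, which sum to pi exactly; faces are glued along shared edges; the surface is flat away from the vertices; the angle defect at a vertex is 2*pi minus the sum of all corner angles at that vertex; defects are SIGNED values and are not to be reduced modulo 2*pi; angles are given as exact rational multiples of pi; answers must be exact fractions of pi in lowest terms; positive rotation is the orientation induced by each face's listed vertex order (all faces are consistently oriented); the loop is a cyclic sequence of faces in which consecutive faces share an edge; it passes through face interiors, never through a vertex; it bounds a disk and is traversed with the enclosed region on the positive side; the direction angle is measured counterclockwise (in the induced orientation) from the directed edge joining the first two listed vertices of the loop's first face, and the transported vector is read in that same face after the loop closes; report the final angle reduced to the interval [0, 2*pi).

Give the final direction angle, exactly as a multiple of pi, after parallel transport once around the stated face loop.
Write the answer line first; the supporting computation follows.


Answer: final direction angle = (37/24)*pi

enclosed vertex P2: corner angles sum to (23/8)*pi, defect = 2*pi - (23/8)*pi = (-7/8)*pi
adding the enclosed defects to the starting angle (mod 2*pi, induced orientation) gives the holonomy
final angle = (5/12)*pi - (7/8)*pi = (37/24)*pi (mod 2*pi)


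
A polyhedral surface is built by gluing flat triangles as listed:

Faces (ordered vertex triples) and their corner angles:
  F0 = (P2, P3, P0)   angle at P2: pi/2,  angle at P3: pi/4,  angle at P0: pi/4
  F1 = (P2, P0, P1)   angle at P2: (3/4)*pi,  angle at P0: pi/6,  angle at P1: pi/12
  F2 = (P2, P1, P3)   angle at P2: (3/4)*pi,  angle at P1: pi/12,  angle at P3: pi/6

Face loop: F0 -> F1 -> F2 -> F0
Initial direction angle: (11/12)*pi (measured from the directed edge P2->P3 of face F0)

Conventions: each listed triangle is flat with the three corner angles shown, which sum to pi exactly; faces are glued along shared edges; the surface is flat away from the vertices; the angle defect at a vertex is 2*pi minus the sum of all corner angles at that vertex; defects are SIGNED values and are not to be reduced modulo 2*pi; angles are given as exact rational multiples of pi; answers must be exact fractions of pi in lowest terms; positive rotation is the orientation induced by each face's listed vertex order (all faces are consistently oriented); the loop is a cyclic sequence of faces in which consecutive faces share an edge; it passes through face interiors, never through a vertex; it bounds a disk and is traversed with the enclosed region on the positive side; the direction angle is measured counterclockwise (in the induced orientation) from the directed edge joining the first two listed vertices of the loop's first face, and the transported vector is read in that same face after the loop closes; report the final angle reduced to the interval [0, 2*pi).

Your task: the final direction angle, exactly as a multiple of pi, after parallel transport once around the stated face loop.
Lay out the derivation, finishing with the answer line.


enclosed vertex P2: corner angles sum to 2*pi, defect = 2*pi - 2*pi = 0
by Gauss-Bonnet the loop rotates the vector by the enclosed defect sum (positive orientation, mod 2*pi)
final angle = (11/12)*pi + 0 = (11/12)*pi (mod 2*pi)

Answer: final direction angle = (11/12)*pi


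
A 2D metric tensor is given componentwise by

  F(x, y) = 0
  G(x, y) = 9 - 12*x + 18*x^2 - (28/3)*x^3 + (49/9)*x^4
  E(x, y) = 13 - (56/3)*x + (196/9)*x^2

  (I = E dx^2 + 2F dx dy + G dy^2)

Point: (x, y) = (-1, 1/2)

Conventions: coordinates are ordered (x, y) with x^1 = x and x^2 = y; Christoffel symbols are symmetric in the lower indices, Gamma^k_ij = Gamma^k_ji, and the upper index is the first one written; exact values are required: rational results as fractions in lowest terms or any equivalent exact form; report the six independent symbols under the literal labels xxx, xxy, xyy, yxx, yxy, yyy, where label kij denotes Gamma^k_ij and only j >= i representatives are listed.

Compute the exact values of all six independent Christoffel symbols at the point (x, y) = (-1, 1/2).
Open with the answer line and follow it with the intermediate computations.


Answer: Gamma_xxx = -280/481, Gamma_xxy = 0, Gamma_xyy = 440/481, Gamma_yxx = 0, Gamma_yxy = -10/11, Gamma_yyy = 0

E = 481/9, F = 0, G = 484/9 at the point
E_x = -560/9, E_y = 0, F_x = 0, F_y = 0, G_x = -880/9, G_y = 0
EG - F^2 = 232804/81;  g^inv = (81/232804) * [[484/9, 0], [0, 481/9]]
first-kind symbols [ij,l] = (1/2)(d_i g_jl + d_j g_il - d_l g_ij): [xx,x] = E_x/2 = -280/9, [xx,y] = F_x - E_y/2 = 0, [xy,x] = E_y/2 = 0, [xy,y] = G_x/2 = -440/9, [yy,x] = F_y - G_x/2 = 440/9, [yy,y] = G_y/2 = 0
Gamma^x_ij = (G*[ij,x] - F*[ij,y])/(EG - F^2), Gamma^y_ij = (E*[ij,y] - F*[ij,x])/(EG - F^2)


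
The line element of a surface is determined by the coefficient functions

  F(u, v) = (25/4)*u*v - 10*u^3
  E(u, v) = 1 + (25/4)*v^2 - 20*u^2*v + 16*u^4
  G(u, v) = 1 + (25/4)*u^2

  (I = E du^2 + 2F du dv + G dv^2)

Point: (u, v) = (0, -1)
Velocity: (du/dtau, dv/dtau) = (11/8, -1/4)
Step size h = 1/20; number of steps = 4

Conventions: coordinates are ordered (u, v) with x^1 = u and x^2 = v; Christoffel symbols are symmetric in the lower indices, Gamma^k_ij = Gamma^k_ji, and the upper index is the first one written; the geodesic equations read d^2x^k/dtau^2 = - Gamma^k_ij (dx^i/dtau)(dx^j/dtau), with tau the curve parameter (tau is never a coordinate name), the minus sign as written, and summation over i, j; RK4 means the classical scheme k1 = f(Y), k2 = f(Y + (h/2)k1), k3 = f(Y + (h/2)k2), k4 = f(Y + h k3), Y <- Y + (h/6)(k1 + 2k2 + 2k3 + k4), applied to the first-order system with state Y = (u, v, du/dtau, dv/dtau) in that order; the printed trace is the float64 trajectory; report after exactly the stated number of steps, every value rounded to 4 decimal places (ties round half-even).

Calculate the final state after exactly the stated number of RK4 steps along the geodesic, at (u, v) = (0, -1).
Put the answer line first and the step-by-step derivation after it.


Answer: u = 0.2565, v = -1.0482, du/dtau = 1.1693, dv/dtau = -0.2227

f(Y) = (du/dtau, dv/dtau, -Gamma^u_ij Y'^i Y'^j, -Gamma^v_ij Y'^i Y'^j) with the Gammas evaluated at the stage position; h = 0.050000; intermediate values shown to 6 dp
step 0: u = 0.0000, v = -1.0000, du/dtau = 1.3750, dv/dtau = -0.2500
step 1:
  k1: at (u, v) = (0.000000, -1.000000), (du/dtau, dv/dtau) = (1.375000, -0.250000); Gamma_uuu = 0.000000, Gamma_uuv = -0.862069, Gamma_uvv = 0.000000, Gamma_vuu = 0.000000, Gamma_vuv = 0.000000, Gamma_vvv = 0.000000; k1 = (1.375000, -0.250000, -0.592672, 0.000000)
  k2: at (u, v) = (0.034375, -1.006250), (du/dtau, dv/dtau) = (1.360183, -0.250000); Gamma_uuu = 0.094176, Gamma_uuv = -0.856149, Gamma_uvv = 0.000000, Gamma_vuu = -0.003211, Gamma_vuv = 0.029192, Gamma_vvv = 0.000000; k2 = (1.360183, -0.250000, -0.756495, 0.025795)
  k3: at (u, v) = (0.034005, -1.006250), (du/dtau, dv/dtau) = (1.356088, -0.249355); Gamma_uuu = 0.093166, Gamma_uuv = -0.856193, Gamma_uvv = 0.000000, Gamma_vuu = -0.003143, Gamma_vuv = 0.028881, Gamma_vvv = 0.000000; k3 = (1.356088, -0.249355, -0.750369, 0.025311)
  k4: at (u, v) = (0.067804, -1.012468), (du/dtau, dv/dtau) = (1.337482, -0.248734); Gamma_uuu = 0.183686, Gamma_uuv = -0.846581, Gamma_uvv = 0.000000, Gamma_vuu = -0.012213, Gamma_vuv = 0.056286, Gamma_vvv = 0.000000; k4 = (1.337482, -0.248734, -0.891866, 0.059297)
  Y <- Y + (h/6)(k1 + 2k2 + 2k3 + k4): u = 0.0679, v = -1.0125, du/dtau = 1.3375, dv/dtau = -0.2487
step 2:
  k1: at (u, v) = (0.067875, -1.012479), (du/dtau, dv/dtau) = (1.337514, -0.248654); Gamma_uuu = 0.183873, Gamma_uuv = -0.846559, Gamma_uvv = 0.000000, Gamma_vuu = -0.012238, Gamma_vuv = 0.056342, Gamma_vvv = 0.000000; k1 = (1.337514, -0.248654, -0.892033, 0.059368)
  k2: at (u, v) = (0.101313, -1.018695), (du/dtau, dv/dtau) = (1.315214, -0.247170); Gamma_uuu = 0.270257, Gamma_uuv = -0.833607, Gamma_uvv = 0.000000, Gamma_vuu = -0.026452, Gamma_vuv = 0.081590, Gamma_vvv = 0.000000; k2 = (1.315214, -0.247170, -1.009467, 0.098802)
  k3: at (u, v) = (0.100756, -1.018658), (du/dtau, dv/dtau) = (1.312278, -0.246184); Gamma_uuu = 0.268835, Gamma_uuv = -0.833810, Gamma_uvv = 0.000000, Gamma_vuu = -0.026173, Gamma_vuv = 0.081178, Gamma_vvv = 0.000000; k3 = (1.312278, -0.246184, -1.001698, 0.097523)
  k4: at (u, v) = (0.133489, -1.024788), (du/dtau, dv/dtau) = (1.287430, -0.243778); Gamma_uuu = 0.349528, Gamma_uuv = -0.818250, Gamma_uvv = 0.000000, Gamma_vuu = -0.044297, Gamma_vuv = 0.103700, Gamma_vvv = 0.000000; k4 = (1.287430, -0.243778, -1.092944, 0.138514)
  Y <- Y + (h/6)(k1 + 2k2 + 2k3 + k4): u = 0.1335, v = -1.0248, du/dtau = 1.2875, dv/dtau = -0.2437
step 3:
  k1: at (u, v) = (0.133541, -1.024805), (du/dtau, dv/dtau) = (1.287454, -0.243733); Gamma_uuu = 0.349651, Gamma_uuv = -0.818219, Gamma_uvv = 0.000000, Gamma_vuu = -0.044328, Gamma_vuv = 0.103733, Gamma_vvv = 0.000000; k1 = (1.287454, -0.243733, -1.093066, 0.138578)
  k2: at (u, v) = (0.165728, -1.030898), (du/dtau, dv/dtau) = (1.260127, -0.240269); Gamma_uuu = 0.424516, Gamma_uuv = -0.800477, Gamma_uvv = 0.000000, Gamma_vuu = -0.065455, Gamma_vuv = 0.123424, Gamma_vvv = 0.000000; k2 = (1.260127, -0.240269, -1.158816, 0.178675)
  k3: at (u, v) = (0.165044, -1.030812), (du/dtau, dv/dtau) = (1.258483, -0.239266); Gamma_uuu = 0.422964, Gamma_uuv = -0.800852, Gamma_uvv = 0.000000, Gamma_vuu = -0.064974, Gamma_vuv = 0.123024, Gamma_vvv = 0.000000; k3 = (1.258483, -0.239266, -1.152175, 0.176993)
  k4: at (u, v) = (0.196465, -1.036768), (du/dtau, dv/dtau) = (1.229845, -0.234883); Gamma_uuu = 0.491427, Gamma_uuv = -0.781670, Gamma_uvv = 0.000000, Gamma_vuu = -0.087889, Gamma_vuv = 0.139797, Gamma_vvv = 0.000000; k4 = (1.229845, -0.234883, -1.194895, 0.213700)
  Y <- Y + (h/6)(k1 + 2k2 + 2k3 + k4): u = 0.1965, v = -1.0368, du/dtau = 1.2299, dv/dtau = -0.2349
step 4:
  k1: at (u, v) = (0.196496, -1.036786), (du/dtau, dv/dtau) = (1.229871, -0.234870); Gamma_uuu = 0.491487, Gamma_uuv = -0.781645, Gamma_uvv = 0.000000, Gamma_vuu = -0.087910, Gamma_vuv = 0.139810, Gamma_vvv = 0.000000; k1 = (1.229871, -0.234870, -1.194985, 0.213742)
  k2: at (u, v) = (0.227242, -1.042657), (du/dtau, dv/dtau) = (1.199996, -0.229526); Gamma_uuu = 0.553677, Gamma_uuv = -0.761408, Gamma_uvv = 0.000000, Gamma_vuu = -0.111811, Gamma_vuv = 0.153761, Gamma_vvv = 0.000000; k2 = (1.199996, -0.229526, -1.216719, 0.245708)
  k3: at (u, v) = (0.226495, -1.042524), (du/dtau, dv/dtau) = (1.199453, -0.228727); Gamma_uuu = 0.552221, Gamma_uuv = -0.761909, Gamma_uvv = 0.000000, Gamma_vuu = -0.111217, Gamma_vuv = 0.153449, Gamma_vvv = 0.000000; k3 = (1.199453, -0.228727, -1.212528, 0.244203)
  k4: at (u, v) = (0.256468, -1.048222), (du/dtau, dv/dtau) = (1.169244, -0.222659); Gamma_uuu = 0.608285, Gamma_uuv = -0.741179, Gamma_uvv = 0.000000, Gamma_vuu = -0.135250, Gamma_vuv = 0.164798, Gamma_vvv = 0.000000; k4 = (1.169244, -0.222659, -1.217528, 0.270713)
  Y <- Y + (h/6)(k1 + 2k2 + 2k3 + k4): u = 0.2565, v = -1.0482, du/dtau = 1.1693, dv/dtau = -0.2227


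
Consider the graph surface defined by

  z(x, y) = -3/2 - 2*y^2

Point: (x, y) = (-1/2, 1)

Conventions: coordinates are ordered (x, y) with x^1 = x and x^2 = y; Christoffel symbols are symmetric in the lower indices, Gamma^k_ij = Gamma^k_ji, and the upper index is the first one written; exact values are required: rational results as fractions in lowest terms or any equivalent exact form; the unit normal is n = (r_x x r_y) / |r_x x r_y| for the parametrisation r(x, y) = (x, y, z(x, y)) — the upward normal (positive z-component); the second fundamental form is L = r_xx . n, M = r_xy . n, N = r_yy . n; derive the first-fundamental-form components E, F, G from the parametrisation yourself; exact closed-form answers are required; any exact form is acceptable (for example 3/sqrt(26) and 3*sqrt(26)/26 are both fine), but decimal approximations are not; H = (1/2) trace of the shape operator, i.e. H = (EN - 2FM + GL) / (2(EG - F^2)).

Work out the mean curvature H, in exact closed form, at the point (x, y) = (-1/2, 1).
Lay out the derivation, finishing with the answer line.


z_x = 0, z_y = -4, z_xx = 0, z_xy = 0, z_yy = -4
E = 1, F = 0, G = 17; answer radicand W^2 = 17
unnormalised second-form numerators: l = 0, m = 0, n = -4; L = l/sqrt(17), and similarly M = m/sqrt(W^2), N = n/sqrt(W^2)
H = (E*n - 2*F*m + G*l) / (2*(EG - F^2)*sqrt(W^2)); E*n - 2*F*m + G*l = -4, EG - F^2 = 17, so H = (-2/17)/sqrt(17)

Answer: H = -2*sqrt(17)/289


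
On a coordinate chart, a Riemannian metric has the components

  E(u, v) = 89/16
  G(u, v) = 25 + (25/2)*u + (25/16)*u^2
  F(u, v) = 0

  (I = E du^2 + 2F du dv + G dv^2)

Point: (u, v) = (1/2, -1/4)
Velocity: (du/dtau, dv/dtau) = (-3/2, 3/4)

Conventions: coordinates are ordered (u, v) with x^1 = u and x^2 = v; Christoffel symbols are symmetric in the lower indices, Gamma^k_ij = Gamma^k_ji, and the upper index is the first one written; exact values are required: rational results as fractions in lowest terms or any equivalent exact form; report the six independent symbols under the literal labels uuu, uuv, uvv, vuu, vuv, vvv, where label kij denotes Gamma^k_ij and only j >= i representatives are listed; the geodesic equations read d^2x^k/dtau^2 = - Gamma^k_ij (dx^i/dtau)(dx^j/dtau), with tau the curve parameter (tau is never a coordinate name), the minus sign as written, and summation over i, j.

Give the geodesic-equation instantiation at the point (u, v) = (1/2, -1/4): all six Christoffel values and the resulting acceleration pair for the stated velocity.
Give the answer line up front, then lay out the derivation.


Answer: Gamma_uuu = 0, Gamma_uuv = 0, Gamma_uvv = -225/178, Gamma_vuu = 0, Gamma_vuv = 2/9, Gamma_vvv = 0; accelerations (d^2u/dtau^2, d^2v/dtau^2) = (2025/2848, 1/2)

E = 89/16, F = 0, G = 2025/64 at the point
E_u = 0, E_v = 0, F_u = 0, F_v = 0, G_u = 225/16, G_v = 0
EG - F^2 = 180225/1024;  g^inv = (1024/180225) * [[2025/64, 0], [0, 89/16]]
first-kind symbols [ij,l] = (1/2)(d_i g_jl + d_j g_il - d_l g_ij): [uu,u] = E_u/2 = 0, [uu,v] = F_u - E_v/2 = 0, [uv,u] = E_v/2 = 0, [uv,v] = G_u/2 = 225/32, [vv,u] = F_v - G_u/2 = -225/32, [vv,v] = G_v/2 = 0
Gamma^u_ij = (G*[ij,u] - F*[ij,v])/(EG - F^2), Gamma^v_ij = (E*[ij,v] - F*[ij,u])/(EG - F^2)
Gamma_uuu = 0, Gamma_uuv = 0, Gamma_uvv = -225/178, Gamma_vuu = 0, Gamma_vuv = 2/9, Gamma_vvv = 0
d^2u/dtau^2 = -(Gamma_uuu*(-3/2)^2 + 2*Gamma_uuv*(-3/2)*(3/4) + Gamma_uvv*(3/4)^2) = 2025/2848
d^2v/dtau^2 = -(Gamma_vuu*(-3/2)^2 + 2*Gamma_vuv*(-3/2)*(3/4) + Gamma_vvv*(3/4)^2) = 1/2


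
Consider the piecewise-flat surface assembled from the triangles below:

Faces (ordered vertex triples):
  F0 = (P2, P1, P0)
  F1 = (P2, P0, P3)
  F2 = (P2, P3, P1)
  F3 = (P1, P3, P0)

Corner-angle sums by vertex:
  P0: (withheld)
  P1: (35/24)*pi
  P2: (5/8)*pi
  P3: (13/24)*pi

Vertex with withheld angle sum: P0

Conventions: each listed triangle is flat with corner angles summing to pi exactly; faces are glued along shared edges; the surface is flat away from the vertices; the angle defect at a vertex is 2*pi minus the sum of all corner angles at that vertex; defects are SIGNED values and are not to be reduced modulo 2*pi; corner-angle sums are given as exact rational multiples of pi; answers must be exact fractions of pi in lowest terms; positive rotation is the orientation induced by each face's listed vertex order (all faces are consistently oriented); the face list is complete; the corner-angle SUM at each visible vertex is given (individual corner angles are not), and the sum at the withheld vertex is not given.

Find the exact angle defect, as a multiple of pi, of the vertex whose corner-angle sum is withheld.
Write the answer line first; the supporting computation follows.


Answer: defect(P0) = (5/8)*pi

V = 4, E = 6, F = 4; chi = V - E + F = 2
Gauss-Bonnet: total defect = 2*pi*chi = 4*pi; visible defects sum to (27/8)*pi


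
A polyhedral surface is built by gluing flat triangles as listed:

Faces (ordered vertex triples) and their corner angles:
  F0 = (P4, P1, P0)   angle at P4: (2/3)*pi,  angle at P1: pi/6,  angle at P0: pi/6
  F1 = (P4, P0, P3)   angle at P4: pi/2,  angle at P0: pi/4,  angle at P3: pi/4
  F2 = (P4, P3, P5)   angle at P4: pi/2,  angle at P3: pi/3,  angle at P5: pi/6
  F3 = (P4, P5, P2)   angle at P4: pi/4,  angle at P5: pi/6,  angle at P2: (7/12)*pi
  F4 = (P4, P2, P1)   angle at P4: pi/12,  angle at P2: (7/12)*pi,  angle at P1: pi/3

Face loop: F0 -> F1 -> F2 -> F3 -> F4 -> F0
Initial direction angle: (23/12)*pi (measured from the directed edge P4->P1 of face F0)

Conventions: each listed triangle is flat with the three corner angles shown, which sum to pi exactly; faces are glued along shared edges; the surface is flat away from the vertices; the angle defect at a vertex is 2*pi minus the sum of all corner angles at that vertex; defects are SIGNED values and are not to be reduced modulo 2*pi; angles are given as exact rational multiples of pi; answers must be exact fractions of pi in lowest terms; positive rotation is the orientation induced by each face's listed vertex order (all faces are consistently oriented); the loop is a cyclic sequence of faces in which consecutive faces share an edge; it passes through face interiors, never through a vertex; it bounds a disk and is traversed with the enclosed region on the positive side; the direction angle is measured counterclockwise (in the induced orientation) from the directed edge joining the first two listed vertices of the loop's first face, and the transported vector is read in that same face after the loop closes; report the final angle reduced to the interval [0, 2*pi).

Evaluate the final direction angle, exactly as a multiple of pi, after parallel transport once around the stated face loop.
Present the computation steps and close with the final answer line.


enclosed vertex P4: corner angles sum to 2*pi, defect = 2*pi - 2*pi = 0
final direction = starting direction + enclosed defect total, reduced mod 2*pi (induced orientation)
final angle = (23/12)*pi + 0 = (23/12)*pi (mod 2*pi)

Answer: final direction angle = (23/12)*pi


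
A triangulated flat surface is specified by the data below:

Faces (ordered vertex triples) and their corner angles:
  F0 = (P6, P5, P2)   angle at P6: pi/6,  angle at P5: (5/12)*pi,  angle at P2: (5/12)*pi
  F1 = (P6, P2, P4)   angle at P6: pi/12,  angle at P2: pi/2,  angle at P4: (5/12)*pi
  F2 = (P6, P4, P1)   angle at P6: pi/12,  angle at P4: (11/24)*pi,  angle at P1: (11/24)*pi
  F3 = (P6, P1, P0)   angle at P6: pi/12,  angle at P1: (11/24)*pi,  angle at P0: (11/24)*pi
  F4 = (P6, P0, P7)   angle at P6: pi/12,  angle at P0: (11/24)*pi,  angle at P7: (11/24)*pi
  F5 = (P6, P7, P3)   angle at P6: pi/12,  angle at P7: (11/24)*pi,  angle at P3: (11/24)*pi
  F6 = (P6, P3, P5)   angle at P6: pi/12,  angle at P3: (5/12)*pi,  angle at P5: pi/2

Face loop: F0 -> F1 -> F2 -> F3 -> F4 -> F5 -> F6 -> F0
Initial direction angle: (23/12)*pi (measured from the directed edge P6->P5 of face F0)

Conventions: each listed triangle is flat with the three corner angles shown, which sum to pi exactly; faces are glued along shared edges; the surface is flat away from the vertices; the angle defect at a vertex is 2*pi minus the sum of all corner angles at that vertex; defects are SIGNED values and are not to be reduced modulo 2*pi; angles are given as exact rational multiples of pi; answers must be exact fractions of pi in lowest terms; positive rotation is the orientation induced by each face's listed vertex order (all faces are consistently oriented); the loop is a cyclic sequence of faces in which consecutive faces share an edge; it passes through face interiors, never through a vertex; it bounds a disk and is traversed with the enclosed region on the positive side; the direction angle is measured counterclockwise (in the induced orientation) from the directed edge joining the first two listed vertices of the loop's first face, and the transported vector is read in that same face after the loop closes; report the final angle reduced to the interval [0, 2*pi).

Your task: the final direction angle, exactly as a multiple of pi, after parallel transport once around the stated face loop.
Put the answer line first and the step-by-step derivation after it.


Answer: final direction angle = (5/4)*pi

enclosed vertex P6: corner angles sum to (2/3)*pi, defect = 2*pi - (2/3)*pi = (4/3)*pi
summing the enclosed defects onto the initial angle, mod 2*pi in the induced orientation:
final angle = (23/12)*pi + (4/3)*pi = (5/4)*pi (mod 2*pi)


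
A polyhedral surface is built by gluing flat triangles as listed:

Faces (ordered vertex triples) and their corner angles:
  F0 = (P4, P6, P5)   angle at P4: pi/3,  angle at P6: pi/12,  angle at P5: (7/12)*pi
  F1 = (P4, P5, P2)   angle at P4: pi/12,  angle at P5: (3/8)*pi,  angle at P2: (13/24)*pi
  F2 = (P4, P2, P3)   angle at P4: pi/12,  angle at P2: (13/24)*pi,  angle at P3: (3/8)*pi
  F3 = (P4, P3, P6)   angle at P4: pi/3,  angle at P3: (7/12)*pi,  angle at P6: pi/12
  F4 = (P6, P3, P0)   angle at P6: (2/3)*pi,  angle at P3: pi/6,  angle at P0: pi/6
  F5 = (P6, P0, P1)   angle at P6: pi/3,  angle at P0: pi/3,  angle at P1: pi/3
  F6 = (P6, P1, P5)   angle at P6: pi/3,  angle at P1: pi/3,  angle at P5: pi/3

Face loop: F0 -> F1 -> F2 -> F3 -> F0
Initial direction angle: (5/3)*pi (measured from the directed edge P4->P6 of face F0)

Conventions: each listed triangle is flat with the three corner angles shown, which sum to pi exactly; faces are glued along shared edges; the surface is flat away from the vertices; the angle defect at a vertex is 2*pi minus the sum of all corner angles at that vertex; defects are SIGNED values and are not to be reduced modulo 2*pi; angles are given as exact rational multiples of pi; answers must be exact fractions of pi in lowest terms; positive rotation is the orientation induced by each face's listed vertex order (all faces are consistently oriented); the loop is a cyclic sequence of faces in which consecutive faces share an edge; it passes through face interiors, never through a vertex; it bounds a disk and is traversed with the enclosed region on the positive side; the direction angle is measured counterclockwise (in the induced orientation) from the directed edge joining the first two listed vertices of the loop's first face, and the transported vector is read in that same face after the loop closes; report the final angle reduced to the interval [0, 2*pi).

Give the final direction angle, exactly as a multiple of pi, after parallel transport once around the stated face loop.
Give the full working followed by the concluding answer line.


enclosed vertex P4: corner angles sum to (5/6)*pi, defect = 2*pi - (5/6)*pi = (7/6)*pi
adding the enclosed defects to the starting angle (mod 2*pi, induced orientation) gives the holonomy
final angle = (5/3)*pi + (7/6)*pi = (5/6)*pi (mod 2*pi)

Answer: final direction angle = (5/6)*pi


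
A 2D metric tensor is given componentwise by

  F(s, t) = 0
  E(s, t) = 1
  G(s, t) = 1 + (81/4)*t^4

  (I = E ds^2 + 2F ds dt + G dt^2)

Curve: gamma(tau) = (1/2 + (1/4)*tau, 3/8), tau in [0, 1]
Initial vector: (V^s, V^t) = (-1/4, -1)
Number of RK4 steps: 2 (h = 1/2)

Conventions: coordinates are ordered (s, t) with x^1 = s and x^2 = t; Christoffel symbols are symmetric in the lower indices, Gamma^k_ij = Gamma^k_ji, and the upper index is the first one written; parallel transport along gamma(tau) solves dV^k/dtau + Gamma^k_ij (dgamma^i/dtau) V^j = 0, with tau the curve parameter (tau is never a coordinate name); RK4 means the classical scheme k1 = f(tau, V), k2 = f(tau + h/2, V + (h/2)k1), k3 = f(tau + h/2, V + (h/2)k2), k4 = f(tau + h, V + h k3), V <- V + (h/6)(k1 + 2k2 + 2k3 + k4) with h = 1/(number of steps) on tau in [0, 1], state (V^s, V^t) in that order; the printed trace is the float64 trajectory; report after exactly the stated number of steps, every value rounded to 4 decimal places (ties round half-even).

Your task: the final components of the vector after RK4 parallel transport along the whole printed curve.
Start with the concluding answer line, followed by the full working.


Answer: V^s = -0.2500, V^t = -1.0000

gamma'(tau) = (1/4, 0); f(tau, V)^k = -Gamma^k_ij(gamma(tau)) gamma'^i(tau) V^j; h = 1/2; intermediate values shown to 6 dp
curve data and Christoffel symbols at the stage parameters:
  tau = 0.000000: gamma = (0.500000, 0.375000), gamma' = (0.250000, 0.000000); Gamma_sss = 0.000000, Gamma_sst = 0.000000, Gamma_stt = 0.000000, Gamma_tss = 0.000000, Gamma_tst = 0.000000, Gamma_ttt = 1.525038
  tau = 0.250000: gamma = (0.562500, 0.375000), gamma' = (0.250000, 0.000000); Gamma_sss = 0.000000, Gamma_sst = 0.000000, Gamma_stt = 0.000000, Gamma_tss = 0.000000, Gamma_tst = 0.000000, Gamma_ttt = 1.525038
  tau = 0.500000: gamma = (0.625000, 0.375000), gamma' = (0.250000, 0.000000); Gamma_sss = 0.000000, Gamma_sst = 0.000000, Gamma_stt = 0.000000, Gamma_tss = 0.000000, Gamma_tst = 0.000000, Gamma_ttt = 1.525038
  tau = 0.750000: gamma = (0.687500, 0.375000), gamma' = (0.250000, 0.000000); Gamma_sss = 0.000000, Gamma_sst = 0.000000, Gamma_stt = 0.000000, Gamma_tss = 0.000000, Gamma_tst = 0.000000, Gamma_ttt = 1.525038
  tau = 1.000000: gamma = (0.750000, 0.375000), gamma' = (0.250000, 0.000000); Gamma_sss = 0.000000, Gamma_sst = 0.000000, Gamma_stt = 0.000000, Gamma_tss = 0.000000, Gamma_tst = 0.000000, Gamma_ttt = 1.525038
step 0: V^s = -0.2500, V^t = -1.0000
step 1: k1 = (0.000000, 0.000000), k2 = (0.000000, 0.000000), k3 = (0.000000, 0.000000), k4 = (0.000000, 0.000000); V <- V + (h/6)(k1 + 2k2 + 2k3 + k4): V^s = -0.2500, V^t = -1.0000
step 2: k1 = (0.000000, 0.000000), k2 = (0.000000, 0.000000), k3 = (0.000000, 0.000000), k4 = (0.000000, 0.000000); V <- V + (h/6)(k1 + 2k2 + 2k3 + k4): V^s = -0.2500, V^t = -1.0000


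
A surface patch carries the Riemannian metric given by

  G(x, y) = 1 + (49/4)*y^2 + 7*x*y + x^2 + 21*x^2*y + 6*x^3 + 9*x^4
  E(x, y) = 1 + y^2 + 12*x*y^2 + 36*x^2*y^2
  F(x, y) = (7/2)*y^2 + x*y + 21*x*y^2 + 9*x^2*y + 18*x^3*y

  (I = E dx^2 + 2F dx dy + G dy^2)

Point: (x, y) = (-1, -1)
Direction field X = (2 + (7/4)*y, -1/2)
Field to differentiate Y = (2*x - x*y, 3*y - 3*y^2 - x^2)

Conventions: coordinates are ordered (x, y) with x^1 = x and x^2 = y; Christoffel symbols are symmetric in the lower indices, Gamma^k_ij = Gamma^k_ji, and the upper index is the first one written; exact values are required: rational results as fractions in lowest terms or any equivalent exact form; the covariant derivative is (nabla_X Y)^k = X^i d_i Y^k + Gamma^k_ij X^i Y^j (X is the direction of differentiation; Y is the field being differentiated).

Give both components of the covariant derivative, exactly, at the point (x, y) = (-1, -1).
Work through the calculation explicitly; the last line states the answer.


E = 26, F = -15/2, G = 13/4 at the point
E_x = -60, E_y = -50, F_x = -16, F_y = 25, G_x = 15, G_y = -21/2
EG - F^2 = 113/4;  g^inv = (4/113) * [[13/4, 15/2], [15/2, 26]]
first-kind symbols [ij,l] = (1/2)(d_i g_jl + d_j g_il - d_l g_ij): [xx,x] = E_x/2 = -30, [xx,y] = F_x - E_y/2 = 9, [xy,x] = E_y/2 = -25, [xy,y] = G_x/2 = 15/2, [yy,x] = F_y - G_x/2 = 35/2, [yy,y] = G_y/2 = -21/4
Gamma^x_ij = (G*[ij,x] - F*[ij,y])/(EG - F^2), Gamma^y_ij = (E*[ij,y] - F*[ij,x])/(EG - F^2)
Gamma_xxx = -120/113, Gamma_xxy = -100/113, Gamma_xyy = 70/113, Gamma_yxx = 36/113, Gamma_yxy = 30/113, Gamma_yyy = -21/113
X = (1/4, -1/2), Y = (-3, -7) at the point

Answer: (nabla_X Y)^x = 1553/452, (nabla_X Y)^y = -560/113


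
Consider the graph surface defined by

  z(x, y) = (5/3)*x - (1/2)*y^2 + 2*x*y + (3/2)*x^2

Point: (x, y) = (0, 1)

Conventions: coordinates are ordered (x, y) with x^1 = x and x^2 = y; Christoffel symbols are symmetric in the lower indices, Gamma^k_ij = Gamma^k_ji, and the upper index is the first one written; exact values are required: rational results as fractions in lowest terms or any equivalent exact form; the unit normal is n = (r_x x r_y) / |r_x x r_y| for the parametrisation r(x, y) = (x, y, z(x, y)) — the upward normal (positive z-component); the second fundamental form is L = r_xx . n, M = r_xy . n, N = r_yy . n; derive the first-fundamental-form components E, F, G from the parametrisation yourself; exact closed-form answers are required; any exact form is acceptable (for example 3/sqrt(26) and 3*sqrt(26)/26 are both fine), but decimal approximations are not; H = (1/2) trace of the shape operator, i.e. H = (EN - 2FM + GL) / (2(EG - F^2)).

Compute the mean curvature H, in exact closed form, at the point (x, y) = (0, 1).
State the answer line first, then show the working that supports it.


Answer: H = 84*sqrt(139)/19321

z_x = 11/3, z_y = -1, z_xx = 3, z_xy = 2, z_yy = -1
E = 130/9, F = -11/3, G = 2; answer radicand W^2 = 139/9
unnormalised second-form numerators: l = 3, m = 2, n = -1; L = l/sqrt(139/9), and similarly M = m/sqrt(W^2), N = n/sqrt(W^2)
H = (E*n - 2*F*m + G*l) / (2*(EG - F^2)*sqrt(W^2)); E*n - 2*F*m + G*l = 56/9, EG - F^2 = 139/9, so H = (28/139)/sqrt(139/9)


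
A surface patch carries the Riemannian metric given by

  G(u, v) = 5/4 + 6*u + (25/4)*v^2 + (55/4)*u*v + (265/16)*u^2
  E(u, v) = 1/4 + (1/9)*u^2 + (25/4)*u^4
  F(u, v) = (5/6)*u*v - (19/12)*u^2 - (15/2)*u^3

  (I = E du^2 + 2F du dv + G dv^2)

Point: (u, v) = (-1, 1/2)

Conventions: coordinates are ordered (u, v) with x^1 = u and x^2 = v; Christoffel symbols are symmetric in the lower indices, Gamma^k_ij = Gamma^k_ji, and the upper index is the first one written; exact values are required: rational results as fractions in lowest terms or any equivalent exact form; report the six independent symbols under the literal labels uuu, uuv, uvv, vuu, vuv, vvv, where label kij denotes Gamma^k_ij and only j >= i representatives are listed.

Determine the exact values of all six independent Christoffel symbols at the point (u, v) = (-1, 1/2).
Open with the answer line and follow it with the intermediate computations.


Answer: Gamma_uuu = 1589/916, Gamma_uuv = 8019/1832, Gamma_uvv = 11667/1832, Gamma_vuu = -12031/2748, Gamma_vuv = -9639/1832, Gamma_vvv = -10929/1832

E = 119/18, F = 11/2, G = 13/2 at the point
E_u = -227/9, E_v = 0, F_u = -227/12, F_v = -5/6, G_u = -81/4, G_v = -15/2
EG - F^2 = 229/18;  g^inv = (18/229) * [[13/2, -11/2], [-11/2, 119/18]]
first-kind symbols [ij,l] = (1/2)(d_i g_jl + d_j g_il - d_l g_ij): [uu,u] = E_u/2 = -227/18, [uu,v] = F_u - E_v/2 = -227/12, [uv,u] = E_v/2 = 0, [uv,v] = G_u/2 = -81/8, [vv,u] = F_v - G_u/2 = 223/24, [vv,v] = G_v/2 = -15/4
Gamma^u_ij = (G*[ij,u] - F*[ij,v])/(EG - F^2), Gamma^v_ij = (E*[ij,v] - F*[ij,u])/(EG - F^2)


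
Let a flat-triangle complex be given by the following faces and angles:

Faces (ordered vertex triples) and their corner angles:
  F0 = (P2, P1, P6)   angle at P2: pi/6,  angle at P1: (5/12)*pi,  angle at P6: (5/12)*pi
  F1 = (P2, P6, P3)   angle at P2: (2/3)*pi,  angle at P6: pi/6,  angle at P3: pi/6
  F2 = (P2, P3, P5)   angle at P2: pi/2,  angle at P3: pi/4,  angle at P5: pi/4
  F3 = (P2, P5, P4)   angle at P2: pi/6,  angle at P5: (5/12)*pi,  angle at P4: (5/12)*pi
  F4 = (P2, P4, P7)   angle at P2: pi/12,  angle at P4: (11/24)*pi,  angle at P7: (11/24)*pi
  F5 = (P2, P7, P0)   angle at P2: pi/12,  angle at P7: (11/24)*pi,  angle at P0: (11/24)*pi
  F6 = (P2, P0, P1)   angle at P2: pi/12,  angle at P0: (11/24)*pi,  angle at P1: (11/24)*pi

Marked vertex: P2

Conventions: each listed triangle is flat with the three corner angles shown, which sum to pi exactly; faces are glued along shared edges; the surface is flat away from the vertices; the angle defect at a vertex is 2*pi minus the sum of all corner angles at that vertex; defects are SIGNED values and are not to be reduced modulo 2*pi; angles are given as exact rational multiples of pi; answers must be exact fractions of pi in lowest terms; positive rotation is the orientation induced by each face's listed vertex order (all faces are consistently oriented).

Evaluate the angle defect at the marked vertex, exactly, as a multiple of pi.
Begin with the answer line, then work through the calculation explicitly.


Answer: defect(P2) = pi/4

Sum of corner angles at P2: (7/4)*pi
defect = 2*pi - (7/4)*pi


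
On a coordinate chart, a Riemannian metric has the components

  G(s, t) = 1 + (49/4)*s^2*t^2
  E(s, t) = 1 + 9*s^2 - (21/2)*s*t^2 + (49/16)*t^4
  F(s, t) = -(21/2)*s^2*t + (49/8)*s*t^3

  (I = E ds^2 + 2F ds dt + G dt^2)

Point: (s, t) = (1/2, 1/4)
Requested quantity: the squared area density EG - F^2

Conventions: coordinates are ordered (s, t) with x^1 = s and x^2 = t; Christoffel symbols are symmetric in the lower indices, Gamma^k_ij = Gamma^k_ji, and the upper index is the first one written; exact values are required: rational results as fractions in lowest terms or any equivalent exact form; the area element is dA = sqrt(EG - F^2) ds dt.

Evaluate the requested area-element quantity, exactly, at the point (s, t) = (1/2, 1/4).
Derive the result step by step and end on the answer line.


E = 12017/4096, F = -623/1024, G = 305/256; EG - F^2 = 12801/4096

Answer: EG - F^2 = 12801/4096


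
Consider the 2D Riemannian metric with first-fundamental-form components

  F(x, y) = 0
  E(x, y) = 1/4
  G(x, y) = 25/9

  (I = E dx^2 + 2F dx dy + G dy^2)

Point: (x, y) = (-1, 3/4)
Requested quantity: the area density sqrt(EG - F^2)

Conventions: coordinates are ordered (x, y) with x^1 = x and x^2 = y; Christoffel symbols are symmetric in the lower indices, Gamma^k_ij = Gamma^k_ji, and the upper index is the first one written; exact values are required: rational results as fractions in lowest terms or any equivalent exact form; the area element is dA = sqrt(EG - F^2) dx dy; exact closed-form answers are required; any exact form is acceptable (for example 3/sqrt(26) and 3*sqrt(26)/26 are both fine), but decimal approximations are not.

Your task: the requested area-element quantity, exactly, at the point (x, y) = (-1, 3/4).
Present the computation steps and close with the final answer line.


E = 1/4, F = 0, G = 25/9; EG - F^2 = 25/36

Answer: sqrt(EG - F^2) = 5/6


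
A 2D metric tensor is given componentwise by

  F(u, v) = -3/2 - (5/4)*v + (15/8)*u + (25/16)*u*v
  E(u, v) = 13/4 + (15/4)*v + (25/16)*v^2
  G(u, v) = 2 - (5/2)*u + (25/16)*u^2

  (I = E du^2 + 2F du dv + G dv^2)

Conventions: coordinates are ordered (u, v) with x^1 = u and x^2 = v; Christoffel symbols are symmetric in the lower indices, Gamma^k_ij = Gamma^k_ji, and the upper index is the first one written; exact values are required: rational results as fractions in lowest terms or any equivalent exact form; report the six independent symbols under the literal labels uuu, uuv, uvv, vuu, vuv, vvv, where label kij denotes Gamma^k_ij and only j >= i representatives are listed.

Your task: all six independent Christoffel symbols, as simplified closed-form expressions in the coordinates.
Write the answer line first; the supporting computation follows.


Answer: Gamma_uuu = 0, Gamma_uuv = (25*v + 30)/(25*u^2 - 40*u + 25*v^2 + 60*v + 68), Gamma_uvv = 0, Gamma_vuu = 0, Gamma_vuv = (25*u - 20)/(25*u^2 - 40*u + 25*v^2 + 60*v + 68), Gamma_vvv = 0

E = 13/4 + (15/4)*v + (25/16)*v^2; F = -3/2 - (5/4)*v + (15/8)*u + (25/16)*u*v; G = 2 - (5/2)*u + (25/16)*u^2
Gamma^k_ij = (1/2) g^{kl} (d_i g_jl + d_j g_il - d_l g_ij), with g^inv = (1/(EG-F^2)) [[G, -F], [-F, E]]
first partials: E_u = 0, E_v = 15/4 + (25/8)*v, F_u = 15/8 + (25/16)*v, F_v = -5/4 + (25/16)*u, G_u = -5/2 + (25/8)*u, G_v = 0
D = EG - F^2 = 17/4 + (15/4)*v - (5/2)*u + (25/16)*v^2 + (25/16)*u^2
expanded: Gamma^u_uu = (G E_u - 2F F_u + F E_v)/(2D), Gamma^u_uv = (G E_v - F G_u)/(2D), Gamma^u_vv = (2G F_v - G G_u - F G_v)/(2D), Gamma^v_uu = (2E F_u - E E_v - F E_u)/(2D), Gamma^v_uv = (E G_u - F E_v)/(2D), Gamma^v_vv = (E G_v - 2F F_v + F G_u)/(2D); substitute and cancel common factors
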